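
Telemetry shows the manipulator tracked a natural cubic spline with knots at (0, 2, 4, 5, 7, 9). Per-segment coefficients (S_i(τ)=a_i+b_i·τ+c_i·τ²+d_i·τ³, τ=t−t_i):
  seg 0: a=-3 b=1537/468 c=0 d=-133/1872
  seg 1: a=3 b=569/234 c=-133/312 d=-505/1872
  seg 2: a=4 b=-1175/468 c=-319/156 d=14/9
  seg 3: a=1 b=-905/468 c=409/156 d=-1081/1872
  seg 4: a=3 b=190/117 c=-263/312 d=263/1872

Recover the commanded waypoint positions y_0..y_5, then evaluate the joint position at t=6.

y_0=-3 y_1=3 y_2=4 y_3=1 y_4=3 y_5=4
S(6) = 231/208

y_0 = S_0(0) = a_0 = -3
y_1 = S_1(0) = a_1 = 3
y_2 = S_2(0) = a_2 = 4
y_3 = S_3(0) = a_3 = 1
y_4 = S_4(0) = a_4 = 3
y_5 = S_4(2) = 4
t_q=6 is in segment 3 (τ=1); S_3(τ)=231/208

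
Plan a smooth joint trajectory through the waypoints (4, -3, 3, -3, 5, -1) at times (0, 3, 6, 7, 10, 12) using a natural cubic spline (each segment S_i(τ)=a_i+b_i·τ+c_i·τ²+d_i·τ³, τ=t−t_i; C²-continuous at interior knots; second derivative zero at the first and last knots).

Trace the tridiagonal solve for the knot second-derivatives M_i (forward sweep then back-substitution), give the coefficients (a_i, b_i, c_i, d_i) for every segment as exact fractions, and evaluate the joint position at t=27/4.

Δ: Δ0=-7/3, Δ1=2, Δ2=-6, Δ3=8/3, Δ4=-3
row 1: diag=12, rhs=26; c'=1/4, d'=13/6
row 2: denom=8−3·1/4=29/4; d'=(-48−3·13/6)/(29/4)=-218/29
row 3: denom=8−1·4/29=228/29; d'=(52−1·-218/29)/(228/29)=863/114
row 4: denom=10−3·29/76=673/76; d'=(-34−3·863/114)/(673/76)=-4310/673
back: M4=-4310/673
back: M3=863/114−29/76·-4310/673=20218/2019
back: M2=-218/29−4/29·20218/2019=-17966/2019
back: M1=13/6−1/4·-17966/2019=8866/2019
M: M0=0, M1=8866/2019, M2=-17966/2019, M3=20218/2019, M4=-4310/673, M5=0
seg 0: a=4, c=M0/2=0, d=(M1−M0)/(6·3)=4433/18171, b=Δ0−h0·(2M0+M1)/6=-3048/673
seg 1: a=-3, c=M1/2=4433/2019, d=(M2−M1)/(6·3)=-4472/6057, b=Δ1−h1·(2M1+M2)/6=1385/673
seg 2: a=3, c=M2/2=-8983/2019, d=(M3−M2)/(6·1)=6364/2019, b=Δ2−h2·(2M2+M3)/6=-3165/673
seg 3: a=-3, c=M3/2=10109/2019, d=(M4−M3)/(6·3)=-16574/18171, b=Δ3−h3·(2M3+M4)/6=-8369/2019
seg 4: a=5, c=M4/2=-2155/673, d=(M5−M4)/(6·2)=2155/4038, b=Δ4−h4·(2M4+M5)/6=2563/2019
t_q=27/4 → seg 2, τ=3/4; S=3+-3165/673·τ+-8983/2019·τ²+6364/2019·τ³=-9153/5384

  seg 0: a=4 b=-3048/673 c=0 d=4433/18171
  seg 1: a=-3 b=1385/673 c=4433/2019 d=-4472/6057
  seg 2: a=3 b=-3165/673 c=-8983/2019 d=6364/2019
  seg 3: a=-3 b=-8369/2019 c=10109/2019 d=-16574/18171
  seg 4: a=5 b=2563/2019 c=-2155/673 d=2155/4038
S(27/4) = -9153/5384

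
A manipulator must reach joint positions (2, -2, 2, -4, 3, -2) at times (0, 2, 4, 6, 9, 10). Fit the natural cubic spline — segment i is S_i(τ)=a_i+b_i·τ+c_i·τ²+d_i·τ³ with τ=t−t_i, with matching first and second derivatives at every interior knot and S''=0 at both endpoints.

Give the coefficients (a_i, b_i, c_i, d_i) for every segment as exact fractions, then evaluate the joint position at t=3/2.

Δ: Δ0=-2, Δ1=2, Δ2=-3, Δ3=7/3, Δ4=-5
row 1: diag=8, rhs=24; c'=1/4, d'=3
row 2: denom=8−2·1/4=15/2; d'=(-30−2·3)/(15/2)=-24/5
row 3: denom=10−2·4/15=142/15; d'=(32−2·-24/5)/(142/15)=312/71
row 4: denom=8−3·45/142=1001/142; d'=(-44−3·312/71)/(1001/142)=-1160/143
back: M4=-1160/143
back: M3=312/71−45/142·-1160/143=996/143
back: M2=-24/5−4/15·996/143=-952/143
back: M1=3−1/4·-952/143=667/143
M: M0=0, M1=667/143, M2=-952/143, M3=996/143, M4=-1160/143, M5=0
seg 0: a=2, c=M0/2=0, d=(M1−M0)/(6·2)=667/1716, b=Δ0−h0·(2M0+M1)/6=-1525/429
seg 1: a=-2, c=M1/2=667/286, d=(M2−M1)/(6·2)=-1619/1716, b=Δ1−h1·(2M1+M2)/6=476/429
seg 2: a=2, c=M2/2=-476/143, d=(M3−M2)/(6·2)=487/429, b=Δ2−h2·(2M2+M3)/6=-379/429
seg 3: a=-4, c=M3/2=498/143, d=(M4−M3)/(6·3)=-98/117, b=Δ3−h3·(2M3+M4)/6=-19/33
seg 4: a=3, c=M4/2=-580/143, d=(M5−M4)/(6·1)=580/429, b=Δ4−h4·(2M4+M5)/6=-985/429
t_q=3/2 → seg 0, τ=3/2; S=2+-1525/429·τ+0·τ²+667/1716·τ³=-9245/4576

  seg 0: a=2 b=-1525/429 c=0 d=667/1716
  seg 1: a=-2 b=476/429 c=667/286 d=-1619/1716
  seg 2: a=2 b=-379/429 c=-476/143 d=487/429
  seg 3: a=-4 b=-19/33 c=498/143 d=-98/117
  seg 4: a=3 b=-985/429 c=-580/143 d=580/429
S(3/2) = -9245/4576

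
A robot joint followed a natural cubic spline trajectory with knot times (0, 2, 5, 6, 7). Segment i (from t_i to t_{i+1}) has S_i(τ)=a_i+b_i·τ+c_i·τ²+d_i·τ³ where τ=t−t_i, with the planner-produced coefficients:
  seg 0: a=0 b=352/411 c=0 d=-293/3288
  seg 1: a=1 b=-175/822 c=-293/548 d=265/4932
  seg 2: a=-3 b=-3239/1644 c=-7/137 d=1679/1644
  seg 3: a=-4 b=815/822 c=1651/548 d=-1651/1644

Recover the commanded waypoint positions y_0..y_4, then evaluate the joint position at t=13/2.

y_0=0 y_1=1 y_2=-3 y_3=-4 y_4=-1
S(13/2) = -12611/4384

y_0 = S_0(0) = a_0 = 0
y_1 = S_1(0) = a_1 = 1
y_2 = S_2(0) = a_2 = -3
y_3 = S_3(0) = a_3 = -4
y_4 = S_3(1) = -1
t_q=13/2 is in segment 3 (τ=1/2); S_3(τ)=-12611/4384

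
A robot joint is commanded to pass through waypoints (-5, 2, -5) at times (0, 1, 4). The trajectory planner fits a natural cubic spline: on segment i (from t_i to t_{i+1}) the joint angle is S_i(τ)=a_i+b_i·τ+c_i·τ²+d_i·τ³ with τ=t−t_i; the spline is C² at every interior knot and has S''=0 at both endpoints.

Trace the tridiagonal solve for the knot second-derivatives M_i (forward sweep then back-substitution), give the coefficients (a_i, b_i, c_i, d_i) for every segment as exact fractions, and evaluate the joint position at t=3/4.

Δ: Δ0=7, Δ1=-7/3
row 1: diag=8, rhs=-56; c'=3/8, d'=-7
back: M1=-7
M: M0=0, M1=-7, M2=0
seg 0: a=-5, c=M0/2=0, d=(M1−M0)/(6·1)=-7/6, b=Δ0−h0·(2M0+M1)/6=49/6
seg 1: a=2, c=M1/2=-7/2, d=(M2−M1)/(6·3)=7/18, b=Δ1−h1·(2M1+M2)/6=14/3
t_q=3/4 → seg 0, τ=3/4; S=-5+49/6·τ+0·τ²+-7/6·τ³=81/128

  seg 0: a=-5 b=49/6 c=0 d=-7/6
  seg 1: a=2 b=14/3 c=-7/2 d=7/18
S(3/4) = 81/128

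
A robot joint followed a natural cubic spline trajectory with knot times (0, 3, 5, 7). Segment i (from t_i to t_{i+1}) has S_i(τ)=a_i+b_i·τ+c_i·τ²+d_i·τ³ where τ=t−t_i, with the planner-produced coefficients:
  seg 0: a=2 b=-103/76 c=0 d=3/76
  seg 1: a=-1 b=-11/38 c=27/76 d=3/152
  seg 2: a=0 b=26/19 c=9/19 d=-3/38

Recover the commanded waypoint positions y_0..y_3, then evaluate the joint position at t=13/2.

y_0=2 y_1=-1 y_2=0 y_3=4
S(13/2) = 867/304

y_0 = S_0(0) = a_0 = 2
y_1 = S_1(0) = a_1 = -1
y_2 = S_2(0) = a_2 = 0
y_3 = S_2(2) = 4
t_q=13/2 is in segment 2 (τ=3/2); S_2(τ)=867/304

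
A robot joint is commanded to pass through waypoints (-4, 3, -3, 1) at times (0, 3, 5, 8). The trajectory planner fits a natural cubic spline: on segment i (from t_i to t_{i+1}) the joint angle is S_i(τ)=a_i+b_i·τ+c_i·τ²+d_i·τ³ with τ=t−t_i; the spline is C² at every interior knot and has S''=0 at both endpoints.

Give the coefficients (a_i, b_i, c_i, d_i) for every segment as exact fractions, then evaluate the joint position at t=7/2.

  seg 0: a=-4 b=205/48 c=0 d=-31/144
  seg 1: a=3 b=-37/24 c=-31/16 d=29/48
  seg 2: a=-3 b=-49/24 c=27/16 d=-3/16
S(7/2) = 233/128

Δ: Δ0=7/3, Δ1=-3, Δ2=4/3
row 1: diag=10, rhs=-32; c'=1/5, d'=-16/5
row 2: denom=10−2·1/5=48/5; d'=(26−2·-16/5)/(48/5)=27/8
back: M2=27/8
back: M1=-16/5−1/5·27/8=-31/8
M: M0=0, M1=-31/8, M2=27/8, M3=0
seg 0: a=-4, c=M0/2=0, d=(M1−M0)/(6·3)=-31/144, b=Δ0−h0·(2M0+M1)/6=205/48
seg 1: a=3, c=M1/2=-31/16, d=(M2−M1)/(6·2)=29/48, b=Δ1−h1·(2M1+M2)/6=-37/24
seg 2: a=-3, c=M2/2=27/16, d=(M3−M2)/(6·3)=-3/16, b=Δ2−h2·(2M2+M3)/6=-49/24
t_q=7/2 → seg 1, τ=1/2; S=3+-37/24·τ+-31/16·τ²+29/48·τ³=233/128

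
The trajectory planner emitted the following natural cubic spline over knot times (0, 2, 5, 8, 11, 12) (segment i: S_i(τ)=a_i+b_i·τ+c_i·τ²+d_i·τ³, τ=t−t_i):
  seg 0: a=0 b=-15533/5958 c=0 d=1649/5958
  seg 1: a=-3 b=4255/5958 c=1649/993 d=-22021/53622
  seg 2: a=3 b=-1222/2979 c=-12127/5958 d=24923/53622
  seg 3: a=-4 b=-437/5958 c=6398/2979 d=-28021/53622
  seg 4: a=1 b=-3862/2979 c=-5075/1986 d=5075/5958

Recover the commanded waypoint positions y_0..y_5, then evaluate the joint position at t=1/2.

y_0=0 y_1=-3 y_2=3 y_3=-4 y_4=1 y_5=-2
S(1/2) = -20161/15888

y_0 = S_0(0) = a_0 = 0
y_1 = S_1(0) = a_1 = -3
y_2 = S_2(0) = a_2 = 3
y_3 = S_3(0) = a_3 = -4
y_4 = S_4(0) = a_4 = 1
y_5 = S_4(1) = -2
t_q=1/2 is in segment 0 (τ=1/2); S_0(τ)=-20161/15888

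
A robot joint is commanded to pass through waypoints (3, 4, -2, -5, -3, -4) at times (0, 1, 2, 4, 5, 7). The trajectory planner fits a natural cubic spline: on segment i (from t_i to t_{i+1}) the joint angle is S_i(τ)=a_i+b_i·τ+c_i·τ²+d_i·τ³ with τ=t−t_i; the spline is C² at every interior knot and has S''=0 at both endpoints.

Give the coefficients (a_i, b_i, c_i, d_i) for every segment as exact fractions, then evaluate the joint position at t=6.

  seg 0: a=3 b=4243/1418 c=0 d=-2825/1418
  seg 1: a=4 b=-2116/709 c=-8475/1418 d=4199/1418
  seg 2: a=-2 b=-8585/1418 c=2061/709 d=-893/2836
  seg 3: a=-5 b=2545/1418 c=1443/1418 d=-576/709
  seg 4: a=-3 b=1975/1418 c=-2013/1418 d=671/2836
S(6) = -7913/2836

Δ: Δ0=1, Δ1=-6, Δ2=-3/2, Δ3=2, Δ4=-1/2
row 1: diag=4, rhs=-42; c'=1/4, d'=-21/2
row 2: denom=6−1·1/4=23/4; d'=(27−1·-21/2)/(23/4)=150/23
row 3: denom=6−2·8/23=122/23; d'=(21−2·150/23)/(122/23)=3/2
row 4: denom=6−1·23/122=709/122; d'=(-15−1·3/2)/(709/122)=-2013/709
back: M4=-2013/709
back: M3=3/2−23/122·-2013/709=1443/709
back: M2=150/23−8/23·1443/709=4122/709
back: M1=-21/2−1/4·4122/709=-8475/709
M: M0=0, M1=-8475/709, M2=4122/709, M3=1443/709, M4=-2013/709, M5=0
seg 0: a=3, c=M0/2=0, d=(M1−M0)/(6·1)=-2825/1418, b=Δ0−h0·(2M0+M1)/6=4243/1418
seg 1: a=4, c=M1/2=-8475/1418, d=(M2−M1)/(6·1)=4199/1418, b=Δ1−h1·(2M1+M2)/6=-2116/709
seg 2: a=-2, c=M2/2=2061/709, d=(M3−M2)/(6·2)=-893/2836, b=Δ2−h2·(2M2+M3)/6=-8585/1418
seg 3: a=-5, c=M3/2=1443/1418, d=(M4−M3)/(6·1)=-576/709, b=Δ3−h3·(2M3+M4)/6=2545/1418
seg 4: a=-3, c=M4/2=-2013/1418, d=(M5−M4)/(6·2)=671/2836, b=Δ4−h4·(2M4+M5)/6=1975/1418
t_q=6 → seg 4, τ=1; S=-3+1975/1418·τ+-2013/1418·τ²+671/2836·τ³=-7913/2836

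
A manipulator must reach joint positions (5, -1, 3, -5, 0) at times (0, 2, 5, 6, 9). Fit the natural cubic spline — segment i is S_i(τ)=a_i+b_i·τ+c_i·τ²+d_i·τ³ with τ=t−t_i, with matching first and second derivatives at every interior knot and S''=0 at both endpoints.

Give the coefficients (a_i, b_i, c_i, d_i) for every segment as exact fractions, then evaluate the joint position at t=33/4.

Δ: Δ0=-3, Δ1=4/3, Δ2=-8, Δ3=5/3
row 1: diag=10, rhs=26; c'=3/10, d'=13/5
row 2: denom=8−3·3/10=71/10; d'=(-56−3·13/5)/(71/10)=-638/71
row 3: denom=8−1·10/71=558/71; d'=(58−1·-638/71)/(558/71)=2378/279
back: M3=2378/279
back: M2=-638/71−10/71·2378/279=-2842/279
back: M1=13/5−3/10·-2842/279=526/93
M: M0=0, M1=526/93, M2=-2842/279, M3=2378/279, M4=0
seg 0: a=5, c=M0/2=0, d=(M1−M0)/(6·2)=263/558, b=Δ0−h0·(2M0+M1)/6=-1363/279
seg 1: a=-1, c=M1/2=263/93, d=(M2−M1)/(6·3)=-2210/2511, b=Δ1−h1·(2M1+M2)/6=215/279
seg 2: a=3, c=M2/2=-1421/279, d=(M3−M2)/(6·1)=290/93, b=Δ2−h2·(2M2+M3)/6=-1681/279
seg 3: a=-5, c=M3/2=1189/279, d=(M4−M3)/(6·3)=-1189/2511, b=Δ3−h3·(2M3+M4)/6=-1913/279
t_q=33/4 → seg 3, τ=9/4; S=-5+-1913/279·τ+1189/279·τ²+-1189/2511·τ³=-8425/1984

  seg 0: a=5 b=-1363/279 c=0 d=263/558
  seg 1: a=-1 b=215/279 c=263/93 d=-2210/2511
  seg 2: a=3 b=-1681/279 c=-1421/279 d=290/93
  seg 3: a=-5 b=-1913/279 c=1189/279 d=-1189/2511
S(33/4) = -8425/1984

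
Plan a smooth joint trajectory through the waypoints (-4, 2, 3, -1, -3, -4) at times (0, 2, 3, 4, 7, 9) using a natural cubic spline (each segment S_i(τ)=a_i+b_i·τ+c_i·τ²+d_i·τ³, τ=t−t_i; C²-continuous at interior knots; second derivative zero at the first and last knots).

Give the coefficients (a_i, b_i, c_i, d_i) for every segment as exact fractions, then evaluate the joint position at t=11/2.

  seg 0: a=-4 b=15118/4719 c=0 d=-961/18876
  seg 1: a=2 b=12235/4719 c=-961/3146 d=-12149/9438
  seg 2: a=3 b=-1613/858 c=-6555/1573 d=19321/9438
  seg 3: a=-1 b=-19220/4719 c=6211/3146 d=-203/726
  seg 4: a=-3 b=2105/9438 c=-853/1573 d=853/9438
S(11/2) = -90881/25168

Δ: Δ0=3, Δ1=1, Δ2=-4, Δ3=-2/3, Δ4=-1/2
row 1: diag=6, rhs=-12; c'=1/6, d'=-2
row 2: denom=4−1·1/6=23/6; d'=(-30−1·-2)/(23/6)=-168/23
row 3: denom=8−1·6/23=178/23; d'=(20−1·-168/23)/(178/23)=314/89
row 4: denom=10−3·69/178=1573/178; d'=(1−3·314/89)/(1573/178)=-1706/1573
back: M4=-1706/1573
back: M3=314/89−69/178·-1706/1573=6211/1573
back: M2=-168/23−6/23·6211/1573=-13110/1573
back: M1=-2−1/6·-13110/1573=-961/1573
M: M0=0, M1=-961/1573, M2=-13110/1573, M3=6211/1573, M4=-1706/1573, M5=0
seg 0: a=-4, c=M0/2=0, d=(M1−M0)/(6·2)=-961/18876, b=Δ0−h0·(2M0+M1)/6=15118/4719
seg 1: a=2, c=M1/2=-961/3146, d=(M2−M1)/(6·1)=-12149/9438, b=Δ1−h1·(2M1+M2)/6=12235/4719
seg 2: a=3, c=M2/2=-6555/1573, d=(M3−M2)/(6·1)=19321/9438, b=Δ2−h2·(2M2+M3)/6=-1613/858
seg 3: a=-1, c=M3/2=6211/3146, d=(M4−M3)/(6·3)=-203/726, b=Δ3−h3·(2M3+M4)/6=-19220/4719
seg 4: a=-3, c=M4/2=-853/1573, d=(M5−M4)/(6·2)=853/9438, b=Δ4−h4·(2M4+M5)/6=2105/9438
t_q=11/2 → seg 3, τ=3/2; S=-1+-19220/4719·τ+6211/3146·τ²+-203/726·τ³=-90881/25168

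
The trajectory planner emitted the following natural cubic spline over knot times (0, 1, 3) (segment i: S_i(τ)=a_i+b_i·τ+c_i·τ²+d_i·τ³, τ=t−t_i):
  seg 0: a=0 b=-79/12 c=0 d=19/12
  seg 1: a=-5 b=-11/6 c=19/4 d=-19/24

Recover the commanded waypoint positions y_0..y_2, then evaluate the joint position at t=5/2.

y_0=0 y_1=-5 y_2=4
S(5/2) = 17/64

y_0 = S_0(0) = a_0 = 0
y_1 = S_1(0) = a_1 = -5
y_2 = S_1(2) = 4
t_q=5/2 is in segment 1 (τ=3/2); S_1(τ)=17/64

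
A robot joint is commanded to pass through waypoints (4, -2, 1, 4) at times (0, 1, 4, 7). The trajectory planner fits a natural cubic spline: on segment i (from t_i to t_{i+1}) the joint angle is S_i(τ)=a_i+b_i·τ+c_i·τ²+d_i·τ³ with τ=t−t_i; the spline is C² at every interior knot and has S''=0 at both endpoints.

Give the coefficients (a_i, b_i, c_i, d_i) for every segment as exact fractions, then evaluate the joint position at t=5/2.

Δ: Δ0=-6, Δ1=1, Δ2=1
row 1: diag=8, rhs=42; c'=3/8, d'=21/4
row 2: denom=12−3·3/8=87/8; d'=(0−3·21/4)/(87/8)=-42/29
back: M2=-42/29
back: M1=21/4−3/8·-42/29=168/29
M: M0=0, M1=168/29, M2=-42/29, M3=0
seg 0: a=4, c=M0/2=0, d=(M1−M0)/(6·1)=28/29, b=Δ0−h0·(2M0+M1)/6=-202/29
seg 1: a=-2, c=M1/2=84/29, d=(M2−M1)/(6·3)=-35/87, b=Δ1−h1·(2M1+M2)/6=-118/29
seg 2: a=1, c=M2/2=-21/29, d=(M3−M2)/(6·3)=7/87, b=Δ2−h2·(2M2+M3)/6=71/29
t_q=5/2 → seg 1, τ=3/2; S=-2+-118/29·τ+84/29·τ²+-35/87·τ³=-683/232

  seg 0: a=4 b=-202/29 c=0 d=28/29
  seg 1: a=-2 b=-118/29 c=84/29 d=-35/87
  seg 2: a=1 b=71/29 c=-21/29 d=7/87
S(5/2) = -683/232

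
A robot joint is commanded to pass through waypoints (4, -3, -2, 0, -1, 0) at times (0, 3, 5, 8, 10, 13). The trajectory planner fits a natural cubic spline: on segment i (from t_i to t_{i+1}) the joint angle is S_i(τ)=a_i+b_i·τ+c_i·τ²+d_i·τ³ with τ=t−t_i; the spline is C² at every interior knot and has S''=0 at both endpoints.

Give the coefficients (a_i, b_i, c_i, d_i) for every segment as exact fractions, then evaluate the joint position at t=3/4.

Δ: Δ0=-7/3, Δ1=1/2, Δ2=2/3, Δ3=-1/2, Δ4=1/3
row 1: diag=10, rhs=17; c'=1/5, d'=17/10
row 2: denom=10−2·1/5=48/5; d'=(1−2·17/10)/(48/5)=-1/4
row 3: denom=10−3·5/16=145/16; d'=(-7−3·-1/4)/(145/16)=-20/29
row 4: denom=10−2·32/145=1386/145; d'=(5−2·-20/29)/(1386/145)=925/1386
back: M4=925/1386
back: M3=-20/29−32/145·925/1386=-580/693
back: M2=-1/4−5/16·-580/693=8/693
back: M1=17/10−1/5·8/693=2353/1386
M: M0=0, M1=2353/1386, M2=8/693, M3=-580/693, M4=925/1386, M5=0
seg 0: a=4, c=M0/2=0, d=(M1−M0)/(6·3)=2353/24948, b=Δ0−h0·(2M0+M1)/6=-8821/2772
seg 1: a=-3, c=M1/2=2353/2772, d=(M2−M1)/(6·2)=-779/5544, b=Δ1−h1·(2M1+M2)/6=-881/1386
seg 2: a=-2, c=M2/2=4/693, d=(M3−M2)/(6·3)=-14/297, b=Δ2−h2·(2M2+M3)/6=248/231
seg 3: a=0, c=M3/2=-290/693, d=(M4−M3)/(6·2)=695/5544, b=Δ3−h3·(2M3+M4)/6=-38/231
seg 4: a=-1, c=M4/2=925/2772, d=(M5−M4)/(6·3)=-925/24948, b=Δ4−h4·(2M4+M5)/6=-463/1386
t_q=3/4 → seg 0, τ=3/4; S=4+-8821/2772·τ+0·τ²+2353/24948·τ³=32587/19712

  seg 0: a=4 b=-8821/2772 c=0 d=2353/24948
  seg 1: a=-3 b=-881/1386 c=2353/2772 d=-779/5544
  seg 2: a=-2 b=248/231 c=4/693 d=-14/297
  seg 3: a=0 b=-38/231 c=-290/693 d=695/5544
  seg 4: a=-1 b=-463/1386 c=925/2772 d=-925/24948
S(3/4) = 32587/19712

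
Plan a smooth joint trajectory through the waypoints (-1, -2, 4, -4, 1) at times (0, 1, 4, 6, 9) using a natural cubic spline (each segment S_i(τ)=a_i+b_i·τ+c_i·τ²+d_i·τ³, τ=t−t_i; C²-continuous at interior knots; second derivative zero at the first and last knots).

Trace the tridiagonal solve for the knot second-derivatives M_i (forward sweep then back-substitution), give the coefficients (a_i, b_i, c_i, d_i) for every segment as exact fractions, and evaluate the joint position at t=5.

Δ: Δ0=-1, Δ1=2, Δ2=-4, Δ3=5/3
row 1: diag=8, rhs=18; c'=3/8, d'=9/4
row 2: denom=10−3·3/8=71/8; d'=(-36−3·9/4)/(71/8)=-342/71
row 3: denom=10−2·16/71=678/71; d'=(34−2·-342/71)/(678/71)=1549/339
back: M3=1549/339
back: M2=-342/71−16/71·1549/339=-1982/339
back: M1=9/4−3/8·-1982/339=502/113
M: M0=0, M1=502/113, M2=-1982/339, M3=1549/339, M4=0
seg 0: a=-1, c=M0/2=0, d=(M1−M0)/(6·1)=251/339, b=Δ0−h0·(2M0+M1)/6=-590/339
seg 1: a=-2, c=M1/2=251/113, d=(M2−M1)/(6·3)=-1744/3051, b=Δ1−h1·(2M1+M2)/6=163/339
seg 2: a=4, c=M2/2=-991/339, d=(M3−M2)/(6·2)=1177/1356, b=Δ2−h2·(2M2+M3)/6=-551/339
seg 3: a=-4, c=M3/2=1549/678, d=(M4−M3)/(6·3)=-1549/6102, b=Δ3−h3·(2M3+M4)/6=-328/113
t_q=5 → seg 2, τ=1; S=4+-551/339·τ+-991/339·τ²+1177/1356·τ³=433/1356

  seg 0: a=-1 b=-590/339 c=0 d=251/339
  seg 1: a=-2 b=163/339 c=251/113 d=-1744/3051
  seg 2: a=4 b=-551/339 c=-991/339 d=1177/1356
  seg 3: a=-4 b=-328/113 c=1549/678 d=-1549/6102
S(5) = 433/1356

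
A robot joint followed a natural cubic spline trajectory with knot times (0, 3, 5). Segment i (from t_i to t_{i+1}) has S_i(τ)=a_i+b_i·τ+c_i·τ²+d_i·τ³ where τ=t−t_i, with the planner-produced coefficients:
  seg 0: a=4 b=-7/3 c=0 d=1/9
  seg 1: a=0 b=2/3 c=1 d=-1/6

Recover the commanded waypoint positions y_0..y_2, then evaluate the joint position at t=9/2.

y_0=4 y_1=0 y_2=4
S(9/2) = 43/16

y_0 = S_0(0) = a_0 = 4
y_1 = S_1(0) = a_1 = 0
y_2 = S_1(2) = 4
t_q=9/2 is in segment 1 (τ=3/2); S_1(τ)=43/16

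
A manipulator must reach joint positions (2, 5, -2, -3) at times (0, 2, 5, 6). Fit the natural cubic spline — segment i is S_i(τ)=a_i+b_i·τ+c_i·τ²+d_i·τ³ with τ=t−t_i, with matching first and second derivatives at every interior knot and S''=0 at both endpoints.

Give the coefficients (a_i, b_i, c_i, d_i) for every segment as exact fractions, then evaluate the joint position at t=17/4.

Δ: Δ0=3/2, Δ1=-7/3, Δ2=-1
row 1: diag=10, rhs=-23; c'=3/10, d'=-23/10
row 2: denom=8−3·3/10=71/10; d'=(8−3·-23/10)/(71/10)=149/71
back: M2=149/71
back: M1=-23/10−3/10·149/71=-208/71
M: M0=0, M1=-208/71, M2=149/71, M3=0
seg 0: a=2, c=M0/2=0, d=(M1−M0)/(6·2)=-52/213, b=Δ0−h0·(2M0+M1)/6=1055/426
seg 1: a=5, c=M1/2=-104/71, d=(M2−M1)/(6·3)=119/426, b=Δ1−h1·(2M1+M2)/6=-193/426
seg 2: a=-2, c=M2/2=149/142, d=(M3−M2)/(6·1)=-149/426, b=Δ2−h2·(2M2+M3)/6=-362/213
t_q=17/4 → seg 1, τ=9/4; S=5+-193/426·τ+-104/71·τ²+119/426·τ³=-2299/9088

  seg 0: a=2 b=1055/426 c=0 d=-52/213
  seg 1: a=5 b=-193/426 c=-104/71 d=119/426
  seg 2: a=-2 b=-362/213 c=149/142 d=-149/426
S(17/4) = -2299/9088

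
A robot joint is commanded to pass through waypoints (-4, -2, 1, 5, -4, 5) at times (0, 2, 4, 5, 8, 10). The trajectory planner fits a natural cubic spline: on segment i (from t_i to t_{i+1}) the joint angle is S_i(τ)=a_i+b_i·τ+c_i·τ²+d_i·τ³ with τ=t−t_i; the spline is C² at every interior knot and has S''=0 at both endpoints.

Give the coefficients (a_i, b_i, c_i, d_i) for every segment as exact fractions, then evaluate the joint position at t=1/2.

Δ: Δ0=1, Δ1=3/2, Δ2=4, Δ3=-3, Δ4=9/2
row 1: diag=8, rhs=3; c'=1/4, d'=3/8
row 2: denom=6−2·1/4=11/2; d'=(15−2·3/8)/(11/2)=57/22
row 3: denom=8−1·2/11=86/11; d'=(-42−1·57/22)/(86/11)=-981/172
row 4: denom=10−3·33/86=761/86; d'=(45−3·-981/172)/(761/86)=10683/1522
back: M4=10683/1522
back: M3=-981/172−33/86·10683/1522=-6390/761
back: M2=57/22−2/11·-6390/761=6267/1522
back: M1=3/8−1/4·6267/1522=-498/761
M: M0=0, M1=-498/761, M2=6267/1522, M3=-6390/761, M4=10683/1522, M5=0
seg 0: a=-4, c=M0/2=0, d=(M1−M0)/(6·2)=-83/1522, b=Δ0−h0·(2M0+M1)/6=927/761
seg 1: a=-2, c=M1/2=-249/761, d=(M2−M1)/(6·2)=2421/6088, b=Δ1−h1·(2M1+M2)/6=429/761
seg 2: a=1, c=M2/2=6267/3044, d=(M3−M2)/(6·1)=-6349/3044, b=Δ2−h2·(2M2+M3)/6=6129/1522
seg 3: a=5, c=M3/2=-3195/761, d=(M4−M3)/(6·3)=2607/3044, b=Δ3−h3·(2M3+M4)/6=5745/3044
seg 4: a=-4, c=M4/2=10683/3044, d=(M5−M4)/(6·2)=-3561/6088, b=Δ4−h4·(2M4+M5)/6=-273/1522
t_q=1/2 → seg 0, τ=1/2; S=-4+927/761·τ+0·τ²+-83/1522·τ³=-41371/12176

  seg 0: a=-4 b=927/761 c=0 d=-83/1522
  seg 1: a=-2 b=429/761 c=-249/761 d=2421/6088
  seg 2: a=1 b=6129/1522 c=6267/3044 d=-6349/3044
  seg 3: a=5 b=5745/3044 c=-3195/761 d=2607/3044
  seg 4: a=-4 b=-273/1522 c=10683/3044 d=-3561/6088
S(1/2) = -41371/12176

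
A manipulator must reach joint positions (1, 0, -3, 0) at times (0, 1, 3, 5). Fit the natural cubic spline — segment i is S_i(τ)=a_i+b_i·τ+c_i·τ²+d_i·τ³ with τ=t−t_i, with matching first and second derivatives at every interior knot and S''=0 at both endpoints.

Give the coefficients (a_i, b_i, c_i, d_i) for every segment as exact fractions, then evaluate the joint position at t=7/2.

  seg 0: a=1 b=-17/22 c=0 d=-5/22
  seg 1: a=0 b=-16/11 c=-15/22 d=29/88
  seg 2: a=-3 b=-5/22 c=57/44 d=-19/88
S(7/2) = -1983/704

Δ: Δ0=-1, Δ1=-3/2, Δ2=3/2
row 1: diag=6, rhs=-3; c'=1/3, d'=-1/2
row 2: denom=8−2·1/3=22/3; d'=(18−2·-1/2)/(22/3)=57/22
back: M2=57/22
back: M1=-1/2−1/3·57/22=-15/11
M: M0=0, M1=-15/11, M2=57/22, M3=0
seg 0: a=1, c=M0/2=0, d=(M1−M0)/(6·1)=-5/22, b=Δ0−h0·(2M0+M1)/6=-17/22
seg 1: a=0, c=M1/2=-15/22, d=(M2−M1)/(6·2)=29/88, b=Δ1−h1·(2M1+M2)/6=-16/11
seg 2: a=-3, c=M2/2=57/44, d=(M3−M2)/(6·2)=-19/88, b=Δ2−h2·(2M2+M3)/6=-5/22
t_q=7/2 → seg 2, τ=1/2; S=-3+-5/22·τ+57/44·τ²+-19/88·τ³=-1983/704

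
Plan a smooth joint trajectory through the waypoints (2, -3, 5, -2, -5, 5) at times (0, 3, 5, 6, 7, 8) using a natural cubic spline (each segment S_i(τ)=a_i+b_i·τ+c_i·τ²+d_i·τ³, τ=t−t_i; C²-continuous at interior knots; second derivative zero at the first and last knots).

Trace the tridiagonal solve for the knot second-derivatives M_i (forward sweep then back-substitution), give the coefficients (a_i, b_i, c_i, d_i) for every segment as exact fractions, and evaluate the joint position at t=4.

  seg 0: a=2 b=-1141/240 c=0 d=247/720
  seg 1: a=-3 b=541/120 c=247/80 d=-401/240
  seg 2: a=5 b=-383/120 c=-111/16 d=751/240
  seg 3: a=-2 b=-1843/240 c=49/20 d=107/48
  seg 4: a=-5 b=469/120 c=731/80 d=-731/240
S(4) = 117/40

Δ: Δ0=-5/3, Δ1=4, Δ2=-7, Δ3=-3, Δ4=10
row 1: diag=10, rhs=34; c'=1/5, d'=17/5
row 2: denom=6−2·1/5=28/5; d'=(-66−2·17/5)/(28/5)=-13
row 3: denom=4−1·5/28=107/28; d'=(24−1·-13)/(107/28)=1036/107
row 4: denom=4−1·28/107=400/107; d'=(78−1·1036/107)/(400/107)=731/40
back: M4=731/40
back: M3=1036/107−28/107·731/40=49/10
back: M2=-13−5/28·49/10=-111/8
back: M1=17/5−1/5·-111/8=247/40
M: M0=0, M1=247/40, M2=-111/8, M3=49/10, M4=731/40, M5=0
seg 0: a=2, c=M0/2=0, d=(M1−M0)/(6·3)=247/720, b=Δ0−h0·(2M0+M1)/6=-1141/240
seg 1: a=-3, c=M1/2=247/80, d=(M2−M1)/(6·2)=-401/240, b=Δ1−h1·(2M1+M2)/6=541/120
seg 2: a=5, c=M2/2=-111/16, d=(M3−M2)/(6·1)=751/240, b=Δ2−h2·(2M2+M3)/6=-383/120
seg 3: a=-2, c=M3/2=49/20, d=(M4−M3)/(6·1)=107/48, b=Δ3−h3·(2M3+M4)/6=-1843/240
seg 4: a=-5, c=M4/2=731/80, d=(M5−M4)/(6·1)=-731/240, b=Δ4−h4·(2M4+M5)/6=469/120
t_q=4 → seg 1, τ=1; S=-3+541/120·τ+247/80·τ²+-401/240·τ³=117/40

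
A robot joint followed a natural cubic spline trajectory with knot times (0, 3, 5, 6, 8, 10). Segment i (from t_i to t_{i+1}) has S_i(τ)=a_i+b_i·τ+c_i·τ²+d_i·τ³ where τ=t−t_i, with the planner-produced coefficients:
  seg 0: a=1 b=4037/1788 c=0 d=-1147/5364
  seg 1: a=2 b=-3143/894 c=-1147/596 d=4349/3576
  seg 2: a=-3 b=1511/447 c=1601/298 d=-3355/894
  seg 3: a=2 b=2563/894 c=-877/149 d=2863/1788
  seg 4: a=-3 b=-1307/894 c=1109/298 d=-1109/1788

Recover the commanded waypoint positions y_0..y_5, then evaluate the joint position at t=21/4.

y_0=1 y_1=2 y_2=-3 y_3=2 y_4=-3 y_5=4
S(21/4) = -35813/19072

y_0 = S_0(0) = a_0 = 1
y_1 = S_1(0) = a_1 = 2
y_2 = S_2(0) = a_2 = -3
y_3 = S_3(0) = a_3 = 2
y_4 = S_4(0) = a_4 = -3
y_5 = S_4(2) = 4
t_q=21/4 is in segment 2 (τ=1/4); S_2(τ)=-35813/19072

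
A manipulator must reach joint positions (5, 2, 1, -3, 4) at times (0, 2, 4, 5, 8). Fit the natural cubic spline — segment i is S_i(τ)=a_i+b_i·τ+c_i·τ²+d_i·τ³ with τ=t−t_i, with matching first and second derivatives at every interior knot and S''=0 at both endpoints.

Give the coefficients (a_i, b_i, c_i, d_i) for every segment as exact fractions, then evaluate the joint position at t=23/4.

Δ: Δ0=-3/2, Δ1=-1/2, Δ2=-4, Δ3=7/3
row 1: diag=8, rhs=6; c'=1/4, d'=3/4
row 2: denom=6−2·1/4=11/2; d'=(-21−2·3/4)/(11/2)=-45/11
row 3: denom=8−1·2/11=86/11; d'=(38−1·-45/11)/(86/11)=463/86
back: M3=463/86
back: M2=-45/11−2/11·463/86=-218/43
back: M1=3/4−1/4·-218/43=347/172
M: M0=0, M1=347/172, M2=-218/43, M3=463/86, M4=0
seg 0: a=5, c=M0/2=0, d=(M1−M0)/(6·2)=347/2064, b=Δ0−h0·(2M0+M1)/6=-1121/516
seg 1: a=2, c=M1/2=347/344, d=(M2−M1)/(6·2)=-1219/2064, b=Δ1−h1·(2M1+M2)/6=-20/129
seg 2: a=1, c=M2/2=-109/43, d=(M3−M2)/(6·1)=899/516, b=Δ2−h2·(2M2+M3)/6=-1655/516
seg 3: a=-3, c=M3/2=463/172, d=(M4−M3)/(6·3)=-463/1548, b=Δ3−h3·(2M3+M4)/6=-787/258
t_q=23/4 → seg 3, τ=3/4; S=-3+-787/258·τ+463/172·τ²+-463/1548·τ³=-42929/11008

  seg 0: a=5 b=-1121/516 c=0 d=347/2064
  seg 1: a=2 b=-20/129 c=347/344 d=-1219/2064
  seg 2: a=1 b=-1655/516 c=-109/43 d=899/516
  seg 3: a=-3 b=-787/258 c=463/172 d=-463/1548
S(23/4) = -42929/11008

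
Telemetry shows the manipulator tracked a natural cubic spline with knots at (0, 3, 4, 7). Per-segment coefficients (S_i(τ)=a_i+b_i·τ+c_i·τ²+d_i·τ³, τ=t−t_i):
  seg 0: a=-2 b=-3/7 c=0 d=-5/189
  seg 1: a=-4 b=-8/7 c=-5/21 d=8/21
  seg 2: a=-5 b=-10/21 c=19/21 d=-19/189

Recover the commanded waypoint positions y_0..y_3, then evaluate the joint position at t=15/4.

y_0 = S_0(0) = a_0 = -2
y_1 = S_1(0) = a_1 = -4
y_2 = S_2(0) = a_2 = -5
y_3 = S_2(3) = -1
t_q=15/4 is in segment 1 (τ=3/4); S_1(τ)=-541/112

y_0=-2 y_1=-4 y_2=-5 y_3=-1
S(15/4) = -541/112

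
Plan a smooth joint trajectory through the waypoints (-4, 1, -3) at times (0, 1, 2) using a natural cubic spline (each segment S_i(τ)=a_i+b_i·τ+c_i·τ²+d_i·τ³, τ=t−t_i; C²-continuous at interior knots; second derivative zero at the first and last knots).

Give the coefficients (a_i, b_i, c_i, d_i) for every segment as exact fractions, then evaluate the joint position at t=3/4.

  seg 0: a=-4 b=29/4 c=0 d=-9/4
  seg 1: a=1 b=1/2 c=-27/4 d=9/4
S(3/4) = 125/256

Δ: Δ0=5, Δ1=-4
row 1: diag=4, rhs=-54; c'=1/4, d'=-27/2
back: M1=-27/2
M: M0=0, M1=-27/2, M2=0
seg 0: a=-4, c=M0/2=0, d=(M1−M0)/(6·1)=-9/4, b=Δ0−h0·(2M0+M1)/6=29/4
seg 1: a=1, c=M1/2=-27/4, d=(M2−M1)/(6·1)=9/4, b=Δ1−h1·(2M1+M2)/6=1/2
t_q=3/4 → seg 0, τ=3/4; S=-4+29/4·τ+0·τ²+-9/4·τ³=125/256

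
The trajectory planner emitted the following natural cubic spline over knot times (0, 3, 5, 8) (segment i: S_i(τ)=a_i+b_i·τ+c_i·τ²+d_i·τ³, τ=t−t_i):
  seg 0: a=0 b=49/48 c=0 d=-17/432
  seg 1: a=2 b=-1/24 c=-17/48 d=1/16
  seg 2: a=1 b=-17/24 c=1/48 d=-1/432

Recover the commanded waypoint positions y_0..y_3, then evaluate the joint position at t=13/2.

y_0 = S_0(0) = a_0 = 0
y_1 = S_1(0) = a_1 = 2
y_2 = S_2(0) = a_2 = 1
y_3 = S_2(3) = -1
t_q=13/2 is in segment 2 (τ=3/2); S_2(τ)=-3/128

y_0=0 y_1=2 y_2=1 y_3=-1
S(13/2) = -3/128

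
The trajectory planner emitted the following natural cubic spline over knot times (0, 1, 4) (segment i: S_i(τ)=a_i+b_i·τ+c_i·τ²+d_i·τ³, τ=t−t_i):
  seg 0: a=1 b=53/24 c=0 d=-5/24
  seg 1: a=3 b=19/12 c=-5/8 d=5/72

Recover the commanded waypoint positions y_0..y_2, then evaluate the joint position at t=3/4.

y_0 = S_0(0) = a_0 = 1
y_1 = S_1(0) = a_1 = 3
y_2 = S_1(3) = 4
t_q=3/4 is in segment 0 (τ=3/4); S_0(τ)=1315/512

y_0=1 y_1=3 y_2=4
S(3/4) = 1315/512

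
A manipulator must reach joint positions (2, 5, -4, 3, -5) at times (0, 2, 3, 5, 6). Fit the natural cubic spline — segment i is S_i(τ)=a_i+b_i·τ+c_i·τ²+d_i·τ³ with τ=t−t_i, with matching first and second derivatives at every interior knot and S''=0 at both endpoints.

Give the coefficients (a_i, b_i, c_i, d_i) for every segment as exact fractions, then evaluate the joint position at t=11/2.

  seg 0: a=2 b=37/6 c=0 d=-7/6
  seg 1: a=5 b=-47/6 c=-7 d=35/6
  seg 2: a=-4 b=-13/3 c=21/2 d=-79/24
  seg 3: a=3 b=-11/6 c=-37/4 d=37/12
S(11/2) = 5/32

Δ: Δ0=3/2, Δ1=-9, Δ2=7/2, Δ3=-8
row 1: diag=6, rhs=-63; c'=1/6, d'=-21/2
row 2: denom=6−1·1/6=35/6; d'=(75−1·-21/2)/(35/6)=513/35
row 3: denom=6−2·12/35=186/35; d'=(-69−2·513/35)/(186/35)=-37/2
back: M3=-37/2
back: M2=513/35−12/35·-37/2=21
back: M1=-21/2−1/6·21=-14
M: M0=0, M1=-14, M2=21, M3=-37/2, M4=0
seg 0: a=2, c=M0/2=0, d=(M1−M0)/(6·2)=-7/6, b=Δ0−h0·(2M0+M1)/6=37/6
seg 1: a=5, c=M1/2=-7, d=(M2−M1)/(6·1)=35/6, b=Δ1−h1·(2M1+M2)/6=-47/6
seg 2: a=-4, c=M2/2=21/2, d=(M3−M2)/(6·2)=-79/24, b=Δ2−h2·(2M2+M3)/6=-13/3
seg 3: a=3, c=M3/2=-37/4, d=(M4−M3)/(6·1)=37/12, b=Δ3−h3·(2M3+M4)/6=-11/6
t_q=11/2 → seg 3, τ=1/2; S=3+-11/6·τ+-37/4·τ²+37/12·τ³=5/32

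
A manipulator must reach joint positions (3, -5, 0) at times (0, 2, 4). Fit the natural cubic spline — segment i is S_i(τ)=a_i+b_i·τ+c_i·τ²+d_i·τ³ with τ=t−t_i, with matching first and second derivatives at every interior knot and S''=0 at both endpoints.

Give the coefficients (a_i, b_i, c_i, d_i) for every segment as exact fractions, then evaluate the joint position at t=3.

Δ: Δ0=-4, Δ1=5/2
row 1: diag=8, rhs=39; c'=1/4, d'=39/8
back: M1=39/8
M: M0=0, M1=39/8, M2=0
seg 0: a=3, c=M0/2=0, d=(M1−M0)/(6·2)=13/32, b=Δ0−h0·(2M0+M1)/6=-45/8
seg 1: a=-5, c=M1/2=39/16, d=(M2−M1)/(6·2)=-13/32, b=Δ1−h1·(2M1+M2)/6=-3/4
t_q=3 → seg 1, τ=1; S=-5+-3/4·τ+39/16·τ²+-13/32·τ³=-119/32

  seg 0: a=3 b=-45/8 c=0 d=13/32
  seg 1: a=-5 b=-3/4 c=39/16 d=-13/32
S(3) = -119/32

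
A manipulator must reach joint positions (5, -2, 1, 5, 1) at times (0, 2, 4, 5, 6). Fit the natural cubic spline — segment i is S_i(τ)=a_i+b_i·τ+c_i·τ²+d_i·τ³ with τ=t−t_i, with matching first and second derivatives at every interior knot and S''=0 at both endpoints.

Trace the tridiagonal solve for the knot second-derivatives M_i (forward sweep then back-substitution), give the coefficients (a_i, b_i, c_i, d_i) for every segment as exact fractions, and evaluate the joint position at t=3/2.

  seg 0: a=5 b=-373/84 c=0 d=79/336
  seg 1: a=-2 b=-34/21 c=79/56 d=25/336
  seg 2: a=1 b=59/12 c=13/7 d=-233/84
  seg 3: a=5 b=13/42 c=-181/28 d=181/84
S(3/2) = -111/128

Δ: Δ0=-7/2, Δ1=3/2, Δ2=4, Δ3=-4
row 1: diag=8, rhs=30; c'=1/4, d'=15/4
row 2: denom=6−2·1/4=11/2; d'=(15−2·15/4)/(11/2)=15/11
row 3: denom=4−1·2/11=42/11; d'=(-48−1·15/11)/(42/11)=-181/14
back: M3=-181/14
back: M2=15/11−2/11·-181/14=26/7
back: M1=15/4−1/4·26/7=79/28
M: M0=0, M1=79/28, M2=26/7, M3=-181/14, M4=0
seg 0: a=5, c=M0/2=0, d=(M1−M0)/(6·2)=79/336, b=Δ0−h0·(2M0+M1)/6=-373/84
seg 1: a=-2, c=M1/2=79/56, d=(M2−M1)/(6·2)=25/336, b=Δ1−h1·(2M1+M2)/6=-34/21
seg 2: a=1, c=M2/2=13/7, d=(M3−M2)/(6·1)=-233/84, b=Δ2−h2·(2M2+M3)/6=59/12
seg 3: a=5, c=M3/2=-181/28, d=(M4−M3)/(6·1)=181/84, b=Δ3−h3·(2M3+M4)/6=13/42
t_q=3/2 → seg 0, τ=3/2; S=5+-373/84·τ+0·τ²+79/336·τ³=-111/128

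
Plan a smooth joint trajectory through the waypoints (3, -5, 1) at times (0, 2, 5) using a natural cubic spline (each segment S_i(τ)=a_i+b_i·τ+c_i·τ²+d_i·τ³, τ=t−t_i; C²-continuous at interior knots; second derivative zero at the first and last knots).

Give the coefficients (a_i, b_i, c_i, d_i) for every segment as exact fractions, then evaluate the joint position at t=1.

Δ: Δ0=-4, Δ1=2
row 1: diag=10, rhs=36; c'=3/10, d'=18/5
back: M1=18/5
M: M0=0, M1=18/5, M2=0
seg 0: a=3, c=M0/2=0, d=(M1−M0)/(6·2)=3/10, b=Δ0−h0·(2M0+M1)/6=-26/5
seg 1: a=-5, c=M1/2=9/5, d=(M2−M1)/(6·3)=-1/5, b=Δ1−h1·(2M1+M2)/6=-8/5
t_q=1 → seg 0, τ=1; S=3+-26/5·τ+0·τ²+3/10·τ³=-19/10

  seg 0: a=3 b=-26/5 c=0 d=3/10
  seg 1: a=-5 b=-8/5 c=9/5 d=-1/5
S(1) = -19/10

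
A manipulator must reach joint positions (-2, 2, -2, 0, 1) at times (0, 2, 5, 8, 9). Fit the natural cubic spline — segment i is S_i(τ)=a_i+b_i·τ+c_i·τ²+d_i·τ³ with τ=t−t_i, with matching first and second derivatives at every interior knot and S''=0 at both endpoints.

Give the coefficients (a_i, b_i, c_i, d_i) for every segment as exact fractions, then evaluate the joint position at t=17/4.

Δ: Δ0=2, Δ1=-4/3, Δ2=2/3, Δ3=1
row 1: diag=10, rhs=-20; c'=3/10, d'=-2
row 2: denom=12−3·3/10=111/10; d'=(12−3·-2)/(111/10)=60/37
row 3: denom=8−3·10/37=266/37; d'=(2−3·60/37)/(266/37)=-53/133
back: M3=-53/133
back: M2=60/37−10/37·-53/133=230/133
back: M1=-2−3/10·230/133=-335/133
M: M0=0, M1=-335/133, M2=230/133, M3=-53/133, M4=0
seg 0: a=-2, c=M0/2=0, d=(M1−M0)/(6·2)=-335/1596, b=Δ0−h0·(2M0+M1)/6=1133/399
seg 1: a=2, c=M1/2=-335/266, d=(M2−M1)/(6·3)=565/2394, b=Δ1−h1·(2M1+M2)/6=128/399
seg 2: a=-2, c=M2/2=115/133, d=(M3−M2)/(6·3)=-283/2394, b=Δ2−h2·(2M2+M3)/6=-689/798
seg 3: a=0, c=M3/2=-53/266, d=(M4−M3)/(6·1)=53/798, b=Δ3−h3·(2M3+M4)/6=452/399
t_q=17/4 → seg 1, τ=9/4; S=2+128/399·τ+-335/266·τ²+565/2394·τ³=-16439/17024

  seg 0: a=-2 b=1133/399 c=0 d=-335/1596
  seg 1: a=2 b=128/399 c=-335/266 d=565/2394
  seg 2: a=-2 b=-689/798 c=115/133 d=-283/2394
  seg 3: a=0 b=452/399 c=-53/266 d=53/798
S(17/4) = -16439/17024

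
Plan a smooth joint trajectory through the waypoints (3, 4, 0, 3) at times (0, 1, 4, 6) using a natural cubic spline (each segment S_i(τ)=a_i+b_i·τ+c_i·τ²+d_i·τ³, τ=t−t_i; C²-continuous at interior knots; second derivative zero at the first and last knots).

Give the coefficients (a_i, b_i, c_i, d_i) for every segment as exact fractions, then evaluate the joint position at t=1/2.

Δ: Δ0=1, Δ1=-4/3, Δ2=3/2
row 1: diag=8, rhs=-14; c'=3/8, d'=-7/4
row 2: denom=10−3·3/8=71/8; d'=(17−3·-7/4)/(71/8)=178/71
back: M2=178/71
back: M1=-7/4−3/8·178/71=-191/71
M: M0=0, M1=-191/71, M2=178/71, M3=0
seg 0: a=3, c=M0/2=0, d=(M1−M0)/(6·1)=-191/426, b=Δ0−h0·(2M0+M1)/6=617/426
seg 1: a=4, c=M1/2=-191/142, d=(M2−M1)/(6·3)=41/142, b=Δ1−h1·(2M1+M2)/6=22/213
seg 2: a=0, c=M2/2=89/71, d=(M3−M2)/(6·2)=-89/426, b=Δ2−h2·(2M2+M3)/6=-73/426
t_q=1/2 → seg 0, τ=1/2; S=3+617/426·τ+0·τ²+-191/426·τ³=4167/1136

  seg 0: a=3 b=617/426 c=0 d=-191/426
  seg 1: a=4 b=22/213 c=-191/142 d=41/142
  seg 2: a=0 b=-73/426 c=89/71 d=-89/426
S(1/2) = 4167/1136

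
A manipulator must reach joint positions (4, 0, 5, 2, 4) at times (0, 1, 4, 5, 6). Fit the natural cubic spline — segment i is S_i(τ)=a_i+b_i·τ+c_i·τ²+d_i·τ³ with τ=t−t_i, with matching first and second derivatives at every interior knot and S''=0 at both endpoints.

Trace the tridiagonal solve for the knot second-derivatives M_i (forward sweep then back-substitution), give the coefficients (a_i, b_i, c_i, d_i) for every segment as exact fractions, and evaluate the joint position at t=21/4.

Δ: Δ0=-4, Δ1=5/3, Δ2=-3, Δ3=2
row 1: diag=8, rhs=34; c'=3/8, d'=17/4
row 2: denom=8−3·3/8=55/8; d'=(-28−3·17/4)/(55/8)=-326/55
row 3: denom=4−1·8/55=212/55; d'=(30−1·-326/55)/(212/55)=494/53
back: M3=494/53
back: M2=-326/55−8/55·494/53=-386/53
back: M1=17/4−3/8·-386/53=370/53
M: M0=0, M1=370/53, M2=-386/53, M3=494/53, M4=0
seg 0: a=4, c=M0/2=0, d=(M1−M0)/(6·1)=185/159, b=Δ0−h0·(2M0+M1)/6=-821/159
seg 1: a=0, c=M1/2=185/53, d=(M2−M1)/(6·3)=-42/53, b=Δ1−h1·(2M1+M2)/6=-266/159
seg 2: a=5, c=M2/2=-193/53, d=(M3−M2)/(6·1)=440/159, b=Δ2−h2·(2M2+M3)/6=-338/159
seg 3: a=2, c=M3/2=247/53, d=(M4−M3)/(6·1)=-247/159, b=Δ3−h3·(2M3+M4)/6=-176/159
t_q=21/4 → seg 3, τ=1/4; S=2+-176/159·τ+247/53·τ²+-247/159·τ³=6751/3392

  seg 0: a=4 b=-821/159 c=0 d=185/159
  seg 1: a=0 b=-266/159 c=185/53 d=-42/53
  seg 2: a=5 b=-338/159 c=-193/53 d=440/159
  seg 3: a=2 b=-176/159 c=247/53 d=-247/159
S(21/4) = 6751/3392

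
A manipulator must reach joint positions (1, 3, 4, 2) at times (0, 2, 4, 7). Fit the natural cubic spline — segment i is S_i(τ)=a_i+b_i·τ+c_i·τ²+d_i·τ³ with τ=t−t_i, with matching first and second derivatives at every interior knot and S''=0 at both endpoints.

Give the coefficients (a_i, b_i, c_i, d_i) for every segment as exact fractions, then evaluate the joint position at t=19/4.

  seg 0: a=1 b=61/57 c=0 d=-1/57
  seg 1: a=3 b=49/57 c=-2/19 d=-17/456
  seg 2: a=4 b=-1/114 c=-25/76 d=25/684
S(19/4) = 18599/4864

Δ: Δ0=1, Δ1=1/2, Δ2=-2/3
row 1: diag=8, rhs=-3; c'=1/4, d'=-3/8
row 2: denom=10−2·1/4=19/2; d'=(-7−2·-3/8)/(19/2)=-25/38
back: M2=-25/38
back: M1=-3/8−1/4·-25/38=-4/19
M: M0=0, M1=-4/19, M2=-25/38, M3=0
seg 0: a=1, c=M0/2=0, d=(M1−M0)/(6·2)=-1/57, b=Δ0−h0·(2M0+M1)/6=61/57
seg 1: a=3, c=M1/2=-2/19, d=(M2−M1)/(6·2)=-17/456, b=Δ1−h1·(2M1+M2)/6=49/57
seg 2: a=4, c=M2/2=-25/76, d=(M3−M2)/(6·3)=25/684, b=Δ2−h2·(2M2+M3)/6=-1/114
t_q=19/4 → seg 2, τ=3/4; S=4+-1/114·τ+-25/76·τ²+25/684·τ³=18599/4864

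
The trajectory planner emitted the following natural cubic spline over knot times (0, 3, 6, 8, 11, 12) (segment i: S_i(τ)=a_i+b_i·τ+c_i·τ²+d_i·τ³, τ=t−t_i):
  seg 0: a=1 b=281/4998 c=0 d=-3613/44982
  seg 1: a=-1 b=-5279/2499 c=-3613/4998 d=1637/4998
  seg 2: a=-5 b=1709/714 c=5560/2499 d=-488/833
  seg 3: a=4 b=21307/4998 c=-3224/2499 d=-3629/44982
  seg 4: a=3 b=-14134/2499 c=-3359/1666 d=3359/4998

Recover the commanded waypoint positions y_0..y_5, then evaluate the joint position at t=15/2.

y_0=1 y_1=-1 y_2=-5 y_3=4 y_4=3 y_5=-4
S(15/2) = 5395/3332

y_0 = S_0(0) = a_0 = 1
y_1 = S_1(0) = a_1 = -1
y_2 = S_2(0) = a_2 = -5
y_3 = S_3(0) = a_3 = 4
y_4 = S_4(0) = a_4 = 3
y_5 = S_4(1) = -4
t_q=15/2 is in segment 2 (τ=3/2); S_2(τ)=5395/3332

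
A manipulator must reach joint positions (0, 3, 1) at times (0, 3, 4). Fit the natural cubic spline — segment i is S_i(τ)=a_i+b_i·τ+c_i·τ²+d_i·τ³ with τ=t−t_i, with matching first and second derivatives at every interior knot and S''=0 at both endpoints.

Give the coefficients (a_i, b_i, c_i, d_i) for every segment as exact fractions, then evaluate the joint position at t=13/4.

  seg 0: a=0 b=17/8 c=0 d=-1/8
  seg 1: a=3 b=-5/4 c=-9/8 d=3/8
S(13/4) = 1343/512

Δ: Δ0=1, Δ1=-2
row 1: diag=8, rhs=-18; c'=1/8, d'=-9/4
back: M1=-9/4
M: M0=0, M1=-9/4, M2=0
seg 0: a=0, c=M0/2=0, d=(M1−M0)/(6·3)=-1/8, b=Δ0−h0·(2M0+M1)/6=17/8
seg 1: a=3, c=M1/2=-9/8, d=(M2−M1)/(6·1)=3/8, b=Δ1−h1·(2M1+M2)/6=-5/4
t_q=13/4 → seg 1, τ=1/4; S=3+-5/4·τ+-9/8·τ²+3/8·τ³=1343/512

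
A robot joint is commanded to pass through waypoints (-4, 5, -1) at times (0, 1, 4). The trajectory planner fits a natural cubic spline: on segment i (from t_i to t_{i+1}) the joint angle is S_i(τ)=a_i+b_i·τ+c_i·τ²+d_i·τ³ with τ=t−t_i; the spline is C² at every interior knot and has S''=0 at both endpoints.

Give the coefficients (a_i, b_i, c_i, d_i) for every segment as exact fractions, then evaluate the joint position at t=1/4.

Δ: Δ0=9, Δ1=-2
row 1: diag=8, rhs=-66; c'=3/8, d'=-33/4
back: M1=-33/4
M: M0=0, M1=-33/4, M2=0
seg 0: a=-4, c=M0/2=0, d=(M1−M0)/(6·1)=-11/8, b=Δ0−h0·(2M0+M1)/6=83/8
seg 1: a=5, c=M1/2=-33/8, d=(M2−M1)/(6·3)=11/24, b=Δ1−h1·(2M1+M2)/6=25/4
t_q=1/4 → seg 0, τ=1/4; S=-4+83/8·τ+0·τ²+-11/8·τ³=-731/512

  seg 0: a=-4 b=83/8 c=0 d=-11/8
  seg 1: a=5 b=25/4 c=-33/8 d=11/24
S(1/4) = -731/512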